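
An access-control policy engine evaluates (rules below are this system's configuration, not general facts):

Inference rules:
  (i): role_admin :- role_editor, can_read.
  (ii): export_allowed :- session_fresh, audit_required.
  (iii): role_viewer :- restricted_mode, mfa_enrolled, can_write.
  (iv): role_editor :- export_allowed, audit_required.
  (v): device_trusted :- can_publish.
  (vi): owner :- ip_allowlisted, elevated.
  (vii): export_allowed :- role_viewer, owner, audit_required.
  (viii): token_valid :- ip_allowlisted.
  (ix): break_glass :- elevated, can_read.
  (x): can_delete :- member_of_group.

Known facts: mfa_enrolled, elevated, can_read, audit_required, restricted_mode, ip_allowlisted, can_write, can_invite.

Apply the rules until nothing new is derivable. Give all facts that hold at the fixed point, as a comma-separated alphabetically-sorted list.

[1] (iii) [role_viewer :- restricted_mode, mfa_enrolled, can_write.]; (vi) [owner :- ip_allowlisted, elevated.]; (viii) [token_valid :- ip_allowlisted.]; (ix) [break_glass :- elevated, can_read.]. ⇒ new: role_viewer, owner, token_valid, break_glass.
[2] (vii) [export_allowed :- role_viewer, owner, audit_required.]. ⇒ new: export_allowed.
[3] (iv) [role_editor :- export_allowed, audit_required.]. ⇒ new: role_editor.
[4] (i) [role_admin :- role_editor, can_read.]. ⇒ new: role_admin.

audit_required, break_glass, can_invite, can_read, can_write, elevated, export_allowed, ip_allowlisted, mfa_enrolled, owner, restricted_mode, role_admin, role_editor, role_viewer, token_valid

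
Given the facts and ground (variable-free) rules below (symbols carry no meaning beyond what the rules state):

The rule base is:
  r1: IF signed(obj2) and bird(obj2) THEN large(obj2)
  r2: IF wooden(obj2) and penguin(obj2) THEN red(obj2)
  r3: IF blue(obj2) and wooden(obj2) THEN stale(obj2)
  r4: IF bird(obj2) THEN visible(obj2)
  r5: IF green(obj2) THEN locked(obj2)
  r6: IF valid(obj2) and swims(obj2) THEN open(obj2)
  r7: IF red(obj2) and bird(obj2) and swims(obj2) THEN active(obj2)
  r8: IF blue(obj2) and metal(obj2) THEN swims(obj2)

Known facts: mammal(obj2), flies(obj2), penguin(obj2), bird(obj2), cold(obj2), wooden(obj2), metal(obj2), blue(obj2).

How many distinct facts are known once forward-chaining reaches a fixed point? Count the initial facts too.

Round 1: r2 [IF wooden(obj2) and penguin(obj2) THEN red(obj2)]; r3 [IF blue(obj2) and wooden(obj2) THEN stale(obj2)]; r4 [IF bird(obj2) THEN visible(obj2)]; r8 [IF blue(obj2) and metal(obj2) THEN swims(obj2)]. New: red(obj2), stale(obj2), visible(obj2), swims(obj2).
Round 2: r7 [IF red(obj2) and bird(obj2) and swims(obj2) THEN active(obj2)]. New: active(obj2).
Closure: {active(obj2), bird(obj2), blue(obj2), cold(obj2), flies(obj2), mammal(obj2), metal(obj2), penguin(obj2), red(obj2), stale(obj2), swims(obj2), visible(obj2), wooden(obj2)} — 13 facts.

13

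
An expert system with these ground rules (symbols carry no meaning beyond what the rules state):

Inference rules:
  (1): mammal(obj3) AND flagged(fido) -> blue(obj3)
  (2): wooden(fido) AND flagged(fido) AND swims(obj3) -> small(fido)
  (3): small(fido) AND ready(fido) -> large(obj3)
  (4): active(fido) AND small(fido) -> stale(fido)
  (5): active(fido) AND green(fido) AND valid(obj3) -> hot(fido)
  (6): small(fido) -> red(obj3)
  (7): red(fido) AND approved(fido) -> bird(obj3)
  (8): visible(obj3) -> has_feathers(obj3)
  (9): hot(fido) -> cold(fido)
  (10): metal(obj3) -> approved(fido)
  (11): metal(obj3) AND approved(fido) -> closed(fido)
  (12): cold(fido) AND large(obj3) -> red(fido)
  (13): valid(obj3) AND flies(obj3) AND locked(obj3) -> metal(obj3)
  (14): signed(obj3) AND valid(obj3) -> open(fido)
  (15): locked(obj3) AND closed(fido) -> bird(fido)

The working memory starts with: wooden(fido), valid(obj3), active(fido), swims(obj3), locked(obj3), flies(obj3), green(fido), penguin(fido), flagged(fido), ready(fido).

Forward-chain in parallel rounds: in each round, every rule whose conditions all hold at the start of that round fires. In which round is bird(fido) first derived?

[1] (2) [wooden(fido) AND flagged(fido) AND swims(obj3) -> small(fido)]; (5) [active(fido) AND green(fido) AND valid(obj3) -> hot(fido)]; (13) [valid(obj3) AND flies(obj3) AND locked(obj3) -> metal(obj3)]. ⇒ new: small(fido), hot(fido), metal(obj3).
[2] (3) [small(fido) AND ready(fido) -> large(obj3)]; (4) [active(fido) AND small(fido) -> stale(fido)]; (6) [small(fido) -> red(obj3)]; (9) [hot(fido) -> cold(fido)]; (10) [metal(obj3) -> approved(fido)]. ⇒ new: large(obj3), stale(fido), red(obj3), cold(fido), approved(fido).
[3] (11) [metal(obj3) AND approved(fido) -> closed(fido)]; (12) [cold(fido) AND large(obj3) -> red(fido)]. ⇒ new: closed(fido), red(fido).
[4] (7) [red(fido) AND approved(fido) -> bird(obj3)]; (15) [locked(obj3) AND closed(fido) -> bird(fido)]. ⇒ new: bird(obj3), bird(fido).
bird(fido) first appears in round 4.

4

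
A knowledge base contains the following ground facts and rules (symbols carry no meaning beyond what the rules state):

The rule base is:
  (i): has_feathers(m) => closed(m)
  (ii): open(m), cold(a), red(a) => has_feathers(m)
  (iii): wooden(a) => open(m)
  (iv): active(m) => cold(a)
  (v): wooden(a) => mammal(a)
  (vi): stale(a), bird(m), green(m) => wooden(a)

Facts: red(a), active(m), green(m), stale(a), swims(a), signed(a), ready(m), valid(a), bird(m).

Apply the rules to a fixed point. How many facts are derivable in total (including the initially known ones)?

Round 1 — (iv), (vi), derive cold(a), wooden(a).
Round 2 — (iii), (v), derive open(m), mammal(a).
Round 3 — (ii), derive has_feathers(m).
Round 4 — (i), derive closed(m).
Closure: {active(m), bird(m), closed(m), cold(a), green(m), has_feathers(m), mammal(a), open(m), ready(m), red(a), signed(a), stale(a), swims(a), valid(a), wooden(a)} — 15 facts.

15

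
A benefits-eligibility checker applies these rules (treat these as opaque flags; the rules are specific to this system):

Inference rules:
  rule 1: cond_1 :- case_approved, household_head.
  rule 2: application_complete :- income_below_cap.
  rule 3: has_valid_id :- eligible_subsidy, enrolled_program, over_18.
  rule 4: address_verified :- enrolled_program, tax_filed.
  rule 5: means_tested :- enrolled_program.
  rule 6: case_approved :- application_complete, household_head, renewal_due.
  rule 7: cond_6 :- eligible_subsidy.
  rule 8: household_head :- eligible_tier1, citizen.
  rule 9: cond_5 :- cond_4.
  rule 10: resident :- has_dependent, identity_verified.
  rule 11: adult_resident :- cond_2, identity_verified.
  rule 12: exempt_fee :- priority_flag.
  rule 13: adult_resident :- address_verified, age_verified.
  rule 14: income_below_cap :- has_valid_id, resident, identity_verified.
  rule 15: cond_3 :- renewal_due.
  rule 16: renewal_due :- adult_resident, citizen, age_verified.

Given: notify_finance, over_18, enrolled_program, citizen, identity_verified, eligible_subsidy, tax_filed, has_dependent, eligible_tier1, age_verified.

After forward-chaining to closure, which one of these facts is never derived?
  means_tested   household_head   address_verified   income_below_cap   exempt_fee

Round 1: rule 3 [has_valid_id :- eligible_subsidy, enrolled_program, over_18.]; rule 4 [address_verified :- enrolled_program, tax_filed.]; rule 5 [means_tested :- enrolled_program.]; rule 7 [cond_6 :- eligible_subsidy.]; rule 8 [household_head :- eligible_tier1, citizen.]; rule 10 [resident :- has_dependent, identity_verified.]. New: has_valid_id, address_verified, means_tested, cond_6, household_head, resident.
Round 2: rule 13 [adult_resident :- address_verified, age_verified.]; rule 14 [income_below_cap :- has_valid_id, resident, identity_verified.]. New: adult_resident, income_below_cap.
Round 3: rule 2 [application_complete :- income_below_cap.]; rule 16 [renewal_due :- adult_resident, citizen, age_verified.]. New: application_complete, renewal_due.
Round 4: rule 6 [case_approved :- application_complete, household_head, renewal_due.]; rule 15 [cond_3 :- renewal_due.]. New: case_approved, cond_3.
Round 5: rule 1 [cond_1 :- case_approved, household_head.]. New: cond_1.
Derived: household_head (round 1), address_verified (round 1), means_tested (round 1), income_below_cap (round 2). exempt_fee never appears in any round.

exempt_fee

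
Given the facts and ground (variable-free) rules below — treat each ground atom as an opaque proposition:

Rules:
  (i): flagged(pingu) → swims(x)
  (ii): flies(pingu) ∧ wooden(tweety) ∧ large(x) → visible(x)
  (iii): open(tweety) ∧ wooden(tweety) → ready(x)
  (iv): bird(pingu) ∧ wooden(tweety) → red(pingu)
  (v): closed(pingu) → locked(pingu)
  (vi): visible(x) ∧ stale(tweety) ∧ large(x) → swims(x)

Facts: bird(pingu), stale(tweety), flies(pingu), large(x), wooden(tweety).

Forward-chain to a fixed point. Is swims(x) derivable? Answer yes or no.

Round 1 — (ii), (iv), derive visible(x), red(pingu).
Round 2 — (vi), derive swims(x).
swims(x) appears in round 2, so it is derivable.

yes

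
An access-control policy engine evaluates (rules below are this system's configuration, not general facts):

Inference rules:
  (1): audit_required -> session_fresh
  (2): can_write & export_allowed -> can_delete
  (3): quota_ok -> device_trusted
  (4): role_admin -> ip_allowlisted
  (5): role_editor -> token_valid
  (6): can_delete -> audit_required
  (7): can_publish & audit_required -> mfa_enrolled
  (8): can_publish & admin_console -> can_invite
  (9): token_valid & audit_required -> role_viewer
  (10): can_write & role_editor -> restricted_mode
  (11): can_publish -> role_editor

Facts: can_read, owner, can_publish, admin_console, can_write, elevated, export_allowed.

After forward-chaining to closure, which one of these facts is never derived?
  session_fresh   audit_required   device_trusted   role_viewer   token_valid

Round 1 fires (2), (8), (11), giving can_delete, can_invite, role_editor.
Round 2 fires (5), (6), (10), giving token_valid, audit_required, restricted_mode.
Round 3 fires (1), (7), (9), giving session_fresh, mfa_enrolled, role_viewer.
Derived: session_fresh (round 3), token_valid (round 2), role_viewer (round 3), audit_required (round 2). device_trusted never appears in any round.

device_trusted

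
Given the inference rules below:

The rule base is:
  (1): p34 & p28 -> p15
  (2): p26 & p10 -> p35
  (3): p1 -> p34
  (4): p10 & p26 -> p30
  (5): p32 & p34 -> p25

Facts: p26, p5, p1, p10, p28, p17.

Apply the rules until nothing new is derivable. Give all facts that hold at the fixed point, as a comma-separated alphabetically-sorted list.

Round 1 fires (2), (3), (4), giving p35, p34, p30.
Round 2 fires (1), giving p15.

p1, p10, p15, p17, p26, p28, p30, p34, p35, p5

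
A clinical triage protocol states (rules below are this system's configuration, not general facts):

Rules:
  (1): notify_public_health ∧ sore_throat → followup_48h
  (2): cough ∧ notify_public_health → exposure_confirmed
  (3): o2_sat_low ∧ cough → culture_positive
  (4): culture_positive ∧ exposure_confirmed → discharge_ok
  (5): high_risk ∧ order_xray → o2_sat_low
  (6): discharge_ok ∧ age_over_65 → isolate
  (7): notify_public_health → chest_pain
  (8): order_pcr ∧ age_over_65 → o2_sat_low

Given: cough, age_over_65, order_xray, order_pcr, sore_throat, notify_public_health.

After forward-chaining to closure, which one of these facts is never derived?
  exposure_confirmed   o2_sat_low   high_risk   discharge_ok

high_risk

Round 1: (1) [notify_public_health ∧ sore_throat → followup_48h]; (2) [cough ∧ notify_public_health → exposure_confirmed]; (7) [notify_public_health → chest_pain]; (8) [order_pcr ∧ age_over_65 → o2_sat_low]. Adds followup_48h, exposure_confirmed, chest_pain, o2_sat_low.
Round 2: (3) [o2_sat_low ∧ cough → culture_positive]. Adds culture_positive.
Round 3: (4) [culture_positive ∧ exposure_confirmed → discharge_ok]. Adds discharge_ok.
Round 4: (6) [discharge_ok ∧ age_over_65 → isolate]. Adds isolate.
Derived: exposure_confirmed (round 1), discharge_ok (round 3), o2_sat_low (round 1). high_risk never appears in any round.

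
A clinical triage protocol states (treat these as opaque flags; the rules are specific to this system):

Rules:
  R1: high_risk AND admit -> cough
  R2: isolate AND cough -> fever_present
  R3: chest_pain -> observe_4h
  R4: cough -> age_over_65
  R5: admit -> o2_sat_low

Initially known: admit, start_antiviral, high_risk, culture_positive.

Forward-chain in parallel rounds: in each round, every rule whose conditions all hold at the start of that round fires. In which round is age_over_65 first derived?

[1] R1 [high_risk AND admit -> cough]; R5 [admit -> o2_sat_low]. ⇒ new: cough, o2_sat_low.
[2] R4 [cough -> age_over_65]. ⇒ new: age_over_65.
age_over_65 first appears in round 2.

2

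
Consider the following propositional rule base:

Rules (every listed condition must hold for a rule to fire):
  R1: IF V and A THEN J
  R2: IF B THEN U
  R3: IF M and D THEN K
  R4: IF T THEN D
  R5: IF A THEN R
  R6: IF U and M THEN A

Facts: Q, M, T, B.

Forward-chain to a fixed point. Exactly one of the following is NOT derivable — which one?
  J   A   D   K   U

Round 1 fires R2, R4, giving U, D.
Round 2 fires R3, R6, giving K, A.
Round 3 fires R5, giving R.
Derived: A (round 2), K (round 2), U (round 1), D (round 1). J never appears in any round.

J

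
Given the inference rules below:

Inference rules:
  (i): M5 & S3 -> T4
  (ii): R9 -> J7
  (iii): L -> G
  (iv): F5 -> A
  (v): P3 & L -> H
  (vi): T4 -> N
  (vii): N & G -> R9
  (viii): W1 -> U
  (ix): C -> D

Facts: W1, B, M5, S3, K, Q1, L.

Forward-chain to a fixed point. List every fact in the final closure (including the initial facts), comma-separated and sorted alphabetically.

Round 1 fires (i), (iii), (viii), giving T4, G, U.
Round 2 fires (vi), giving N.
Round 3 fires (vii), giving R9.
Round 4 fires (ii), giving J7.

B, G, J7, K, L, M5, N, Q1, R9, S3, T4, U, W1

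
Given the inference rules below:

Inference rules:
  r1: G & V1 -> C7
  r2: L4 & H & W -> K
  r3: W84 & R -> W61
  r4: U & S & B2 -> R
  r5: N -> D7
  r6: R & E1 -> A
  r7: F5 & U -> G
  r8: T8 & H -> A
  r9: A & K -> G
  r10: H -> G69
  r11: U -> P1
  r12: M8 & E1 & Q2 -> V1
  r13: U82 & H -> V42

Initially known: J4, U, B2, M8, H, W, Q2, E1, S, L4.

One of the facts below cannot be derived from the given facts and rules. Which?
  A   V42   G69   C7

V42

Round 1 — r2, r4, r10, r11, r12, derive K, R, G69, P1, V1.
Round 2 — r6, derive A.
Round 3 — r9, derive G.
Round 4 — r1, derive C7.
Derived: A (round 2), C7 (round 4), G69 (round 1). V42 never appears in any round.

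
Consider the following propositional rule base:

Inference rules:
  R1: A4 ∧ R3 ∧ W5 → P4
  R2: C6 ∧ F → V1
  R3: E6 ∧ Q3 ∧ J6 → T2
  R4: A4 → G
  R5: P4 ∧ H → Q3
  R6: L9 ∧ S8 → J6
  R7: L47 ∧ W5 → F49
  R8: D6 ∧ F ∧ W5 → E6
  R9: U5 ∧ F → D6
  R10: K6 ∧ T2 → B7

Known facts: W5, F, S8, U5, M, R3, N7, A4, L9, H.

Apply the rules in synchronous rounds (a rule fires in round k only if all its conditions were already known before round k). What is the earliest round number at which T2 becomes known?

Round 1 fires R1, R4, R6, R9, giving P4, G, J6, D6.
Round 2 fires R5, R8, giving Q3, E6.
Round 3 fires R3, giving T2.
T2 first appears in round 3.

3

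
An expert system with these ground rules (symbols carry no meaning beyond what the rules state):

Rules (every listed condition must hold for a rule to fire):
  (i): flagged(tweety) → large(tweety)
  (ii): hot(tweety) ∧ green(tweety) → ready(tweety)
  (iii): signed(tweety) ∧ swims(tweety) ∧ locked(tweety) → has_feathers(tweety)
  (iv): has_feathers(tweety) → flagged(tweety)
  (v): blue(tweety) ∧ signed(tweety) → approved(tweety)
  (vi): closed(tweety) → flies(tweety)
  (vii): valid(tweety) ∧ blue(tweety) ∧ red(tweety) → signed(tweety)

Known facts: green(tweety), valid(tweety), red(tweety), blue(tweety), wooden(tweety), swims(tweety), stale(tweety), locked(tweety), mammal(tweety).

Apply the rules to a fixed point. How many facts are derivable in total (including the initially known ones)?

14

Round 1 — (vii), derive signed(tweety).
Round 2 — (iii), (v), derive has_feathers(tweety), approved(tweety).
Round 3 — (iv), derive flagged(tweety).
Round 4 — (i), derive large(tweety).
Closure: {approved(tweety), blue(tweety), flagged(tweety), green(tweety), has_feathers(tweety), large(tweety), locked(tweety), mammal(tweety), red(tweety), signed(tweety), stale(tweety), swims(tweety), valid(tweety), wooden(tweety)} — 14 facts.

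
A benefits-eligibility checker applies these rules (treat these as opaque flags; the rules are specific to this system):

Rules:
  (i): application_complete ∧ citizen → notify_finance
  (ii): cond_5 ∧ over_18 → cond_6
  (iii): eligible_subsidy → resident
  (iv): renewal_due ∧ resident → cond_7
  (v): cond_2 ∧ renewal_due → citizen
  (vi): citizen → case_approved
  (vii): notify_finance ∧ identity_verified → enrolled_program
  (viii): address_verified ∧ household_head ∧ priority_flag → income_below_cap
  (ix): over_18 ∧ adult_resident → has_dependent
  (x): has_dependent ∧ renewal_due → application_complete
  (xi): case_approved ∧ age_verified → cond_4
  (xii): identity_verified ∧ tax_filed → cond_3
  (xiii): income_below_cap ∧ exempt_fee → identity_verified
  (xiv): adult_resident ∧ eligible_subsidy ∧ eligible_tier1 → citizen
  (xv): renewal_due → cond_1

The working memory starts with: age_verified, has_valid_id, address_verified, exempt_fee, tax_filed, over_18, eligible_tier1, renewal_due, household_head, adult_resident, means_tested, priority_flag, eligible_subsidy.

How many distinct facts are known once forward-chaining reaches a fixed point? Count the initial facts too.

Round 1 — (iii), (viii), (ix), (xiv), (xv), derive resident, income_below_cap, has_dependent, citizen, cond_1.
Round 2 — (iv), (vi), (x), (xiii), derive cond_7, case_approved, application_complete, identity_verified.
Round 3 — (i), (xi), (xii), derive notify_finance, cond_4, cond_3.
Round 4 — (vii), derive enrolled_program.
Closure: {address_verified, adult_resident, age_verified, application_complete, case_approved, citizen, cond_1, cond_3, cond_4, cond_7, eligible_subsidy, eligible_tier1, enrolled_program, exempt_fee, has_dependent, has_valid_id, household_head, identity_verified, income_below_cap, means_tested, notify_finance, over_18, priority_flag, renewal_due, resident, tax_filed} — 26 facts.

26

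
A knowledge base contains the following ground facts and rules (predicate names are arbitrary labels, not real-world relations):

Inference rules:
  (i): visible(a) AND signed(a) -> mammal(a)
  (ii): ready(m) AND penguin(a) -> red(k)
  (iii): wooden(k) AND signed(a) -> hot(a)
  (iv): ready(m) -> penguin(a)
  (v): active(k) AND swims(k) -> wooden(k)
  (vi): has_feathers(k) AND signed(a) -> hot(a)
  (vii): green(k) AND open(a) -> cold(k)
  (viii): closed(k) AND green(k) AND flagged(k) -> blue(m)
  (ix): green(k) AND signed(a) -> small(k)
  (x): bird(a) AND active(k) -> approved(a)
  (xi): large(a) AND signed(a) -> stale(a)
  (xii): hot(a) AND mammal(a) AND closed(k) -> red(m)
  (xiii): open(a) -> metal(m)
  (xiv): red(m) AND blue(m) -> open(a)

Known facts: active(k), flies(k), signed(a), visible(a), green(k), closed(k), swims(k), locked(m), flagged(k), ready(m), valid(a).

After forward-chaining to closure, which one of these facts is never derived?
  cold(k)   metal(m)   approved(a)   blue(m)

approved(a)

Round 1: (i) [visible(a) AND signed(a) -> mammal(a)]; (iv) [ready(m) -> penguin(a)]; (v) [active(k) AND swims(k) -> wooden(k)]; (viii) [closed(k) AND green(k) AND flagged(k) -> blue(m)]; (ix) [green(k) AND signed(a) -> small(k)]. Adds mammal(a), penguin(a), wooden(k), blue(m), small(k).
Round 2: (ii) [ready(m) AND penguin(a) -> red(k)]; (iii) [wooden(k) AND signed(a) -> hot(a)]. Adds red(k), hot(a).
Round 3: (xii) [hot(a) AND mammal(a) AND closed(k) -> red(m)]. Adds red(m).
Round 4: (xiv) [red(m) AND blue(m) -> open(a)]. Adds open(a).
Round 5: (vii) [green(k) AND open(a) -> cold(k)]; (xiii) [open(a) -> metal(m)]. Adds cold(k), metal(m).
Derived: cold(k) (round 5), blue(m) (round 1), metal(m) (round 5). approved(a) never appears in any round.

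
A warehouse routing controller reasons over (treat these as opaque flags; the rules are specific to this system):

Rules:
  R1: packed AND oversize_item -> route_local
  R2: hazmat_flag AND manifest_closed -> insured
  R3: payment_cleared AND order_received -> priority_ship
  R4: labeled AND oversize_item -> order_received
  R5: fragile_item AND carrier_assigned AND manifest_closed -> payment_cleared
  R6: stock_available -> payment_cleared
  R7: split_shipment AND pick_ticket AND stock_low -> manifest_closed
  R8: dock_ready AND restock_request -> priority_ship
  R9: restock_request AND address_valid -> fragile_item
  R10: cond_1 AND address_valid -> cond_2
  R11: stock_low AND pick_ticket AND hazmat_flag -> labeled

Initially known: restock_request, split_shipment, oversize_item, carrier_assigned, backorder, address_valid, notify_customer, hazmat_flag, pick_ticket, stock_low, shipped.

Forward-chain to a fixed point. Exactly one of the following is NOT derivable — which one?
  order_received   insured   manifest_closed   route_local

route_local

Round 1: R7 [split_shipment AND pick_ticket AND stock_low -> manifest_closed]; R9 [restock_request AND address_valid -> fragile_item]; R11 [stock_low AND pick_ticket AND hazmat_flag -> labeled]. New: manifest_closed, fragile_item, labeled.
Round 2: R2 [hazmat_flag AND manifest_closed -> insured]; R4 [labeled AND oversize_item -> order_received]; R5 [fragile_item AND carrier_assigned AND manifest_closed -> payment_cleared]. New: insured, order_received, payment_cleared.
Round 3: R3 [payment_cleared AND order_received -> priority_ship]. New: priority_ship.
Derived: manifest_closed (round 1), order_received (round 2), insured (round 2). route_local never appears in any round.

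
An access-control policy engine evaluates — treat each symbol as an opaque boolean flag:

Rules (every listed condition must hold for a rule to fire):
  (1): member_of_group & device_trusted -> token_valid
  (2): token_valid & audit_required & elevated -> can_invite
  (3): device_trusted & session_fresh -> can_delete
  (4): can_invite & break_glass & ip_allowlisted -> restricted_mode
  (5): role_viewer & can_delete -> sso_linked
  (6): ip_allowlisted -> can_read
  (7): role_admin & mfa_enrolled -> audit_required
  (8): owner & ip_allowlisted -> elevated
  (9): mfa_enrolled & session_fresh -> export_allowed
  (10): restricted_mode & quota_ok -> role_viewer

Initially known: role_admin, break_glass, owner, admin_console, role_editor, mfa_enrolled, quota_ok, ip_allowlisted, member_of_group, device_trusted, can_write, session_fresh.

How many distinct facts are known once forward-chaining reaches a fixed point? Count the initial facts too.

22

Round 1: (1) [member_of_group & device_trusted -> token_valid]; (3) [device_trusted & session_fresh -> can_delete]; (6) [ip_allowlisted -> can_read]; (7) [role_admin & mfa_enrolled -> audit_required]; (8) [owner & ip_allowlisted -> elevated]; (9) [mfa_enrolled & session_fresh -> export_allowed]. Adds token_valid, can_delete, can_read, audit_required, elevated, export_allowed.
Round 2: (2) [token_valid & audit_required & elevated -> can_invite]. Adds can_invite.
Round 3: (4) [can_invite & break_glass & ip_allowlisted -> restricted_mode]. Adds restricted_mode.
Round 4: (10) [restricted_mode & quota_ok -> role_viewer]. Adds role_viewer.
Round 5: (5) [role_viewer & can_delete -> sso_linked]. Adds sso_linked.
Closure: {admin_console, audit_required, break_glass, can_delete, can_invite, can_read, can_write, device_trusted, elevated, export_allowed, ip_allowlisted, member_of_group, mfa_enrolled, owner, quota_ok, restricted_mode, role_admin, role_editor, role_viewer, session_fresh, sso_linked, token_valid} — 22 facts.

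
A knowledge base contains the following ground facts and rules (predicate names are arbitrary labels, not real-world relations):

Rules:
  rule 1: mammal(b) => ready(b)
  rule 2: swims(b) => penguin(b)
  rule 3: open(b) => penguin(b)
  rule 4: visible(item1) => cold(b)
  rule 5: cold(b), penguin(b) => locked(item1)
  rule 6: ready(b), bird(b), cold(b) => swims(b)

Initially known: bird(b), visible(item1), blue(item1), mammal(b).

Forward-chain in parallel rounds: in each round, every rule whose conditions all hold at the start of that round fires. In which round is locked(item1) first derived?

4

Round 1: rule 1 [mammal(b) => ready(b)]; rule 4 [visible(item1) => cold(b)]. New: ready(b), cold(b).
Round 2: rule 6 [ready(b), bird(b), cold(b) => swims(b)]. New: swims(b).
Round 3: rule 2 [swims(b) => penguin(b)]. New: penguin(b).
Round 4: rule 5 [cold(b), penguin(b) => locked(item1)]. New: locked(item1).
locked(item1) first appears in round 4.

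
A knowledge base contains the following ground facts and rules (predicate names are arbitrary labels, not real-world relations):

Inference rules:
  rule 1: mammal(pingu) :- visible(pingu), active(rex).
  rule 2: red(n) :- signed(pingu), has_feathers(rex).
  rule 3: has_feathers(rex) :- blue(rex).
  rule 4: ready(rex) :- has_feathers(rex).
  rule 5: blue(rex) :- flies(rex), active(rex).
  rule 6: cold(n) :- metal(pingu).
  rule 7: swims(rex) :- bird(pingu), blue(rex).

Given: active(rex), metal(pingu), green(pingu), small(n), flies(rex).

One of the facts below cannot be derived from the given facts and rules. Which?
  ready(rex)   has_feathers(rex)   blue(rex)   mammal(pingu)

mammal(pingu)

Round 1: rule 5 [blue(rex) :- flies(rex), active(rex).]; rule 6 [cold(n) :- metal(pingu).]. New: blue(rex), cold(n).
Round 2: rule 3 [has_feathers(rex) :- blue(rex).]. New: has_feathers(rex).
Round 3: rule 4 [ready(rex) :- has_feathers(rex).]. New: ready(rex).
Derived: ready(rex) (round 3), has_feathers(rex) (round 2), blue(rex) (round 1). mammal(pingu) never appears in any round.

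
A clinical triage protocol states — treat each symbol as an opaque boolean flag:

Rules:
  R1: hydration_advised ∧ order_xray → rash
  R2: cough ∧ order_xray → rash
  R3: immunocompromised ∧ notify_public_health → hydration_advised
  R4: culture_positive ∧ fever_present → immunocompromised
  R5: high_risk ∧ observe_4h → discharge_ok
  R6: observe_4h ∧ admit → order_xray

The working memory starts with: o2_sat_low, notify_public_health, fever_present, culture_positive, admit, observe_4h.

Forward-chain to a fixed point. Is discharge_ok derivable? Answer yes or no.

[1] R4 [culture_positive ∧ fever_present → immunocompromised]; R6 [observe_4h ∧ admit → order_xray]. ⇒ new: immunocompromised, order_xray.
[2] R3 [immunocompromised ∧ notify_public_health → hydration_advised]. ⇒ new: hydration_advised.
[3] R1 [hydration_advised ∧ order_xray → rash]. ⇒ new: rash.
Fixed point reached. discharge_ok is concluded only by R5; R5 needs high_risk (never derived).

no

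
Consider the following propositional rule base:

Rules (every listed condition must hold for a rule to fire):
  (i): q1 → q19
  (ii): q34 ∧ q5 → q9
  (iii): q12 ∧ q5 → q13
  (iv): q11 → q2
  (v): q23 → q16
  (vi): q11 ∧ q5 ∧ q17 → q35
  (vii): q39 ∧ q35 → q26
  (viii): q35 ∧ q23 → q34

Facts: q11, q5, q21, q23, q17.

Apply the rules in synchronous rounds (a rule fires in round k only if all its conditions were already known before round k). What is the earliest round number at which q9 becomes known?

Round 1 fires (iv), (v), (vi), giving q2, q16, q35.
Round 2 fires (viii), giving q34.
Round 3 fires (ii), giving q9.
q9 first appears in round 3.

3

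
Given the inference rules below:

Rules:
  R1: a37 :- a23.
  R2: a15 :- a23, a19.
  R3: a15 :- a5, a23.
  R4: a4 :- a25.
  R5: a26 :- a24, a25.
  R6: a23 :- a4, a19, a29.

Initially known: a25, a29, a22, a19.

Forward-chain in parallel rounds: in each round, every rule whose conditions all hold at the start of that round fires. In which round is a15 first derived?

3

Round 1 fires R4, giving a4.
Round 2 fires R6, giving a23.
Round 3 fires R1, R2, giving a37, a15.
a15 first appears in round 3.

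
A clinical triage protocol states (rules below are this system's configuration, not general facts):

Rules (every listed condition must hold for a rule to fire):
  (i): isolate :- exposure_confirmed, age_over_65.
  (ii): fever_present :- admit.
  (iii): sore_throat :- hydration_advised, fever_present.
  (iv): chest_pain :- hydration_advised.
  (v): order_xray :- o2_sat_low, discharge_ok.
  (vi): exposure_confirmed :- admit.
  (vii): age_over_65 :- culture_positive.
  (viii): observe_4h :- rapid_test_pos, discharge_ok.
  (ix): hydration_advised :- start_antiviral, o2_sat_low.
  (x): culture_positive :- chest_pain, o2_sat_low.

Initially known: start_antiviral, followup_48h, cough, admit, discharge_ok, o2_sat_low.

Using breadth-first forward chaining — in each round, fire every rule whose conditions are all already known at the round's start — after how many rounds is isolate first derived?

Round 1 fires (ii), (v), (vi), (ix), giving fever_present, order_xray, exposure_confirmed, hydration_advised.
Round 2 fires (iii), (iv), giving sore_throat, chest_pain.
Round 3 fires (x), giving culture_positive.
Round 4 fires (vii), giving age_over_65.
Round 5 fires (i), giving isolate.
isolate first appears in round 5.

5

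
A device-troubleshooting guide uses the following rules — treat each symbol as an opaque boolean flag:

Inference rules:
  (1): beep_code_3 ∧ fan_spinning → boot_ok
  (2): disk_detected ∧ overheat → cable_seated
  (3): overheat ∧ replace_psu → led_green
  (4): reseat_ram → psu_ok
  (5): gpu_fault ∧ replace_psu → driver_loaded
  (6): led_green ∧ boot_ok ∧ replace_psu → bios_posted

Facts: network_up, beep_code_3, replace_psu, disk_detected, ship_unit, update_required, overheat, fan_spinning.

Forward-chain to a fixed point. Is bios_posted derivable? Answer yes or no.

yes

Round 1: (1) [beep_code_3 ∧ fan_spinning → boot_ok]; (2) [disk_detected ∧ overheat → cable_seated]; (3) [overheat ∧ replace_psu → led_green]. Adds boot_ok, cable_seated, led_green.
Round 2: (6) [led_green ∧ boot_ok ∧ replace_psu → bios_posted]. Adds bios_posted.
bios_posted appears in round 2, so it is derivable.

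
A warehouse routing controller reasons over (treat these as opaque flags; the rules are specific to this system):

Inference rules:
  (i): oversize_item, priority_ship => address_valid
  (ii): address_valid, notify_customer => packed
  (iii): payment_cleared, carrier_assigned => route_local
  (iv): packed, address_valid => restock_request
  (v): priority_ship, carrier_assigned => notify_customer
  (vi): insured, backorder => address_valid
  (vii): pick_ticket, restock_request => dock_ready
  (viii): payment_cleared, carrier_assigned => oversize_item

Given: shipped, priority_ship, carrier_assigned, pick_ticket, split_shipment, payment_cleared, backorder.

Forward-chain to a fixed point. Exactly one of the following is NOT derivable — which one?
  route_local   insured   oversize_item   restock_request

insured

Round 1 — (iii), (v), (viii), derive route_local, notify_customer, oversize_item.
Round 2 — (i), derive address_valid.
Round 3 — (ii), derive packed.
Round 4 — (iv), derive restock_request.
Round 5 — (vii), derive dock_ready.
Derived: route_local (round 1), oversize_item (round 1), restock_request (round 4). insured never appears in any round.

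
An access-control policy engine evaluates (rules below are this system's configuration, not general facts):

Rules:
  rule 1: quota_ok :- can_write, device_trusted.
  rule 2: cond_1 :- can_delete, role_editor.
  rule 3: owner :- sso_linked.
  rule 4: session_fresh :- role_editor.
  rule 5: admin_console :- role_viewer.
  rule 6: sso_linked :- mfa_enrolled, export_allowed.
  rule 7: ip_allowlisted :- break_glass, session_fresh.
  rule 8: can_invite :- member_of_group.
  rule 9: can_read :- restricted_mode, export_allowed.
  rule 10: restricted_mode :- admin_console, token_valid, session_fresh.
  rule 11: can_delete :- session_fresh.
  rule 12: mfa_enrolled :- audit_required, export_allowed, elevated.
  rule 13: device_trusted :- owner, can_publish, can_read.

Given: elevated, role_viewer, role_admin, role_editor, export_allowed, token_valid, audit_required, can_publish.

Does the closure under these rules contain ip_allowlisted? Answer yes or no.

[1] rule 4 [session_fresh :- role_editor.]; rule 5 [admin_console :- role_viewer.]; rule 12 [mfa_enrolled :- audit_required, export_allowed, elevated.]. ⇒ new: session_fresh, admin_console, mfa_enrolled.
[2] rule 6 [sso_linked :- mfa_enrolled, export_allowed.]; rule 10 [restricted_mode :- admin_console, token_valid, session_fresh.]; rule 11 [can_delete :- session_fresh.]. ⇒ new: sso_linked, restricted_mode, can_delete.
[3] rule 2 [cond_1 :- can_delete, role_editor.]; rule 3 [owner :- sso_linked.]; rule 9 [can_read :- restricted_mode, export_allowed.]. ⇒ new: cond_1, owner, can_read.
[4] rule 13 [device_trusted :- owner, can_publish, can_read.]. ⇒ new: device_trusted.
Fixed point reached. ip_allowlisted is concluded only by rule 7; rule 7 needs break_glass (never derived).

no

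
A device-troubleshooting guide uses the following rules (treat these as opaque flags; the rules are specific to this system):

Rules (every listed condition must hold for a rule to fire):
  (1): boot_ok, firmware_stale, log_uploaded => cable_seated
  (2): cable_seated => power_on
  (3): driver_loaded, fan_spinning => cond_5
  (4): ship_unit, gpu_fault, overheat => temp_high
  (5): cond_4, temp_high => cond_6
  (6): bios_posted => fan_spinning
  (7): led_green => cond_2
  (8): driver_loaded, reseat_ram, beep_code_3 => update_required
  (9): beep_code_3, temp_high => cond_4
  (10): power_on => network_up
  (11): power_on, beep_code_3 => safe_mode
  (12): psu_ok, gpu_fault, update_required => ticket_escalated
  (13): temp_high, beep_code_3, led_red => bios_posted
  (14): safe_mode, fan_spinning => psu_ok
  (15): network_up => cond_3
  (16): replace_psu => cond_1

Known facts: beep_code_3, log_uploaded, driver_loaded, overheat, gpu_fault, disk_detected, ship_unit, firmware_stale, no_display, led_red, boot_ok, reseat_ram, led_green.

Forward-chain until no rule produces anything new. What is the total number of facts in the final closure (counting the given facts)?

Round 1: (1) [boot_ok, firmware_stale, log_uploaded => cable_seated]; (4) [ship_unit, gpu_fault, overheat => temp_high]; (7) [led_green => cond_2]; (8) [driver_loaded, reseat_ram, beep_code_3 => update_required]. Adds cable_seated, temp_high, cond_2, update_required.
Round 2: (2) [cable_seated => power_on]; (9) [beep_code_3, temp_high => cond_4]; (13) [temp_high, beep_code_3, led_red => bios_posted]. Adds power_on, cond_4, bios_posted.
Round 3: (5) [cond_4, temp_high => cond_6]; (6) [bios_posted => fan_spinning]; (10) [power_on => network_up]; (11) [power_on, beep_code_3 => safe_mode]. Adds cond_6, fan_spinning, network_up, safe_mode.
Round 4: (3) [driver_loaded, fan_spinning => cond_5]; (14) [safe_mode, fan_spinning => psu_ok]; (15) [network_up => cond_3]. Adds cond_5, psu_ok, cond_3.
Round 5: (12) [psu_ok, gpu_fault, update_required => ticket_escalated]. Adds ticket_escalated.
Closure: {beep_code_3, bios_posted, boot_ok, cable_seated, cond_2, cond_3, cond_4, cond_5, cond_6, disk_detected, driver_loaded, fan_spinning, firmware_stale, gpu_fault, led_green, led_red, log_uploaded, network_up, no_display, overheat, power_on, psu_ok, reseat_ram, safe_mode, ship_unit, temp_high, ticket_escalated, update_required} — 28 facts.

28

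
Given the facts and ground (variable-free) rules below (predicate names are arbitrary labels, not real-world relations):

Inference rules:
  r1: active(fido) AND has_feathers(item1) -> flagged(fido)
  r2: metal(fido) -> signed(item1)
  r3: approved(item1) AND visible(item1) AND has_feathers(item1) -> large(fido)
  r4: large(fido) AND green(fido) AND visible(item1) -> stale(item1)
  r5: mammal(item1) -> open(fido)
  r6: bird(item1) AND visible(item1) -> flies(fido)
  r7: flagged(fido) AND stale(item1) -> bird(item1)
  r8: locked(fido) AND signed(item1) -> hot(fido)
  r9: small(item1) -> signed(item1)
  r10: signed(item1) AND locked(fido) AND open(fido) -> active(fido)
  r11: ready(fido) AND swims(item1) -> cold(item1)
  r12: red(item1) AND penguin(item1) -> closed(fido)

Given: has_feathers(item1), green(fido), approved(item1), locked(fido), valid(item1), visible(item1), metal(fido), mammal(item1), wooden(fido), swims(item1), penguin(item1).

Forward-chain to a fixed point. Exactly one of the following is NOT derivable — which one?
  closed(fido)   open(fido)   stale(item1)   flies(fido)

closed(fido)

Round 1: r2 [metal(fido) -> signed(item1)]; r3 [approved(item1) AND visible(item1) AND has_feathers(item1) -> large(fido)]; r5 [mammal(item1) -> open(fido)]. New: signed(item1), large(fido), open(fido).
Round 2: r4 [large(fido) AND green(fido) AND visible(item1) -> stale(item1)]; r8 [locked(fido) AND signed(item1) -> hot(fido)]; r10 [signed(item1) AND locked(fido) AND open(fido) -> active(fido)]. New: stale(item1), hot(fido), active(fido).
Round 3: r1 [active(fido) AND has_feathers(item1) -> flagged(fido)]. New: flagged(fido).
Round 4: r7 [flagged(fido) AND stale(item1) -> bird(item1)]. New: bird(item1).
Round 5: r6 [bird(item1) AND visible(item1) -> flies(fido)]. New: flies(fido).
Derived: open(fido) (round 1), flies(fido) (round 5), stale(item1) (round 2). closed(fido) never appears in any round.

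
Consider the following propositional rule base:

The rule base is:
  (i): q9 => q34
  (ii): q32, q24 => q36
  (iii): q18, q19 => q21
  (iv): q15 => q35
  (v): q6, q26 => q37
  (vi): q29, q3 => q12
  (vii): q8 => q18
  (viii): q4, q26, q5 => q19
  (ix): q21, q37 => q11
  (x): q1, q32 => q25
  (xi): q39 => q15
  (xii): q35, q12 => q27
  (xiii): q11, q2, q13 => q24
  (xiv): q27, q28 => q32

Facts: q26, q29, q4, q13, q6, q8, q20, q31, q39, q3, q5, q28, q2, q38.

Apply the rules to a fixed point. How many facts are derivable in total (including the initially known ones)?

Round 1 — (v), (vi), (vii), (viii), (xi), derive q37, q12, q18, q19, q15.
Round 2 — (iii), (iv), derive q21, q35.
Round 3 — (ix), (xii), derive q11, q27.
Round 4 — (xiii), (xiv), derive q24, q32.
Round 5 — (ii), derive q36.
Closure: {q11, q12, q13, q15, q18, q19, q2, q20, q21, q24, q26, q27, q28, q29, q3, q31, q32, q35, q36, q37, q38, q39, q4, q5, q6, q8} — 26 facts.

26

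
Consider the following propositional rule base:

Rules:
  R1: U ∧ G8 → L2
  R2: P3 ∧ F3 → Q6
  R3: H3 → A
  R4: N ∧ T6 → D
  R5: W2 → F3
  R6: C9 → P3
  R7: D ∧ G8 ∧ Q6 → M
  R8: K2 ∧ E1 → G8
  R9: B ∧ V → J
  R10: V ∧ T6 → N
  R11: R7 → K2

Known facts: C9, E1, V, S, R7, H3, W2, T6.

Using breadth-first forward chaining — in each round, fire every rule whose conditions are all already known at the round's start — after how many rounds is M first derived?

3

Round 1 fires R3, R5, R6, R10, R11, giving A, F3, P3, N, K2.
Round 2 fires R2, R4, R8, giving Q6, D, G8.
Round 3 fires R7, giving M.
M first appears in round 3.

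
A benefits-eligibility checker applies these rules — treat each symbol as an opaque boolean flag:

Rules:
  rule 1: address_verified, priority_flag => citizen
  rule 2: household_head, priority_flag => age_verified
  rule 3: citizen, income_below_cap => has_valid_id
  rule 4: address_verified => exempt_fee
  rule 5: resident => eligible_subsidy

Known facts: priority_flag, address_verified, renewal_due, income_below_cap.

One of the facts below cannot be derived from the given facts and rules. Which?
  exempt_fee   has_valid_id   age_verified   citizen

Round 1 fires rule 1, rule 4, giving citizen, exempt_fee.
Round 2 fires rule 3, giving has_valid_id.
Derived: citizen (round 1), exempt_fee (round 1), has_valid_id (round 2). age_verified never appears in any round.

age_verified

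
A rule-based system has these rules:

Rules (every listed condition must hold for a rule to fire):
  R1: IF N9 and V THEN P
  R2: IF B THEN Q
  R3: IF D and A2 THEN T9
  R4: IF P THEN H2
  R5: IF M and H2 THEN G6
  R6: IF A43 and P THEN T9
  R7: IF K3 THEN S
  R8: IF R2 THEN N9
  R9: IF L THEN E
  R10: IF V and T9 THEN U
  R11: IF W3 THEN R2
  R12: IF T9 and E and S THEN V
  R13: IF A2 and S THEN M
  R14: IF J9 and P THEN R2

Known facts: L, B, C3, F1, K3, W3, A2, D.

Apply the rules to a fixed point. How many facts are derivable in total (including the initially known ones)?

Round 1 fires R2, R3, R7, R9, R11, giving Q, T9, S, E, R2.
Round 2 fires R8, R12, R13, giving N9, V, M.
Round 3 fires R1, R10, giving P, U.
Round 4 fires R4, giving H2.
Round 5 fires R5, giving G6.
Closure: {A2, B, C3, D, E, F1, G6, H2, K3, L, M, N9, P, Q, R2, S, T9, U, V, W3} — 20 facts.

20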